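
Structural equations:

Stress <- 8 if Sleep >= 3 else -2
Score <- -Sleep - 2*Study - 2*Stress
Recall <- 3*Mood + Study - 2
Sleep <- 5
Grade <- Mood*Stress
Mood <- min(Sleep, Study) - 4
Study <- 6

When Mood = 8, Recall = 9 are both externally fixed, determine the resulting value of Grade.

Under do(Mood = 8, Recall = 9), each intervened variable's structural equation is replaced by its fixed value.
Stress = 8 if Sleep >= 3 else -2  [with Sleep=5]  = 8
Grade = Mood*Stress  [with Mood=8, Stress=8]  = 64

64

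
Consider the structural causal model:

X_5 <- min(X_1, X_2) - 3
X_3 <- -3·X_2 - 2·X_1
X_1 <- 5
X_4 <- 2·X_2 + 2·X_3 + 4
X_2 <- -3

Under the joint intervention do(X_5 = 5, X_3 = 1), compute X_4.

Under do(X_5 = 5, X_3 = 1), each intervened variable's structural equation is replaced by its fixed value.
X_4 = 2·X_2 + 2·X_3 + 4  [with X_2=-3, X_3=1]  = 0

0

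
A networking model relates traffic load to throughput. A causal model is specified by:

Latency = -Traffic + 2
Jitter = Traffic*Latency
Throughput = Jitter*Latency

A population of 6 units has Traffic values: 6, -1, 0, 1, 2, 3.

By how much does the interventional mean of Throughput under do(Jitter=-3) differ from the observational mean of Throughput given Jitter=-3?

2.5

Under do(Jitter=-3), Jitter's equation is replaced by Jitter=-3 for every unit. Per-unit Throughput: 12, -9, -6, -3, 0, 3. Mean = -0.5.
E[Throughput|Jitter=-3] averages over only the 2 units with Jitter=-3 (Traffic = -1, 3): Throughput = -9, 3, mean -3.
Difference = -0.5 − (-3) = 2.5.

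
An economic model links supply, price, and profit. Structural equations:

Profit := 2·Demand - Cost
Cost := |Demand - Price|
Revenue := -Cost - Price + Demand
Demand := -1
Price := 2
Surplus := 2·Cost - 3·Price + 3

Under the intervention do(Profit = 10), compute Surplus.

The intervention breaks the incoming arrows to Profit: Profit := 2·Demand - Cost no longer applies, and Profit = 10.
Since Surplus is not a descendant of the intervened variable, it is unaffected.
Cost = |Demand - Price|  [with Demand=-1, Price=2]  = 3
Surplus = 2·Cost - 3·Price + 3  [with Cost=3, Price=2]  = 3

3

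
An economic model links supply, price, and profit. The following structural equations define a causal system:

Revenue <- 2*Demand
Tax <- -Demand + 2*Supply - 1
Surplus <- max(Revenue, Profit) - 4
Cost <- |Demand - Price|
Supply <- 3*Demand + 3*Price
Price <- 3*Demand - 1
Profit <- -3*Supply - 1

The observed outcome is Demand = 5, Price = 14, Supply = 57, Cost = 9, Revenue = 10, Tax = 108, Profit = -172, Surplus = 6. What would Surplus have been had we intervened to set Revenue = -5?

do(Revenue=-5) replaces the equation Revenue <- 2*Demand with the constant Revenue = -5.
Price = 3*Demand - 1  [with Demand=5]  = 14
Supply = 3*Demand + 3*Price  [with Demand=5, Price=14]  = 57
Profit = -3*Supply - 1  [with Supply=57]  = -172
Surplus = max(Revenue, Profit) - 4  [with Revenue=-5, Profit=-172]  = -9

-9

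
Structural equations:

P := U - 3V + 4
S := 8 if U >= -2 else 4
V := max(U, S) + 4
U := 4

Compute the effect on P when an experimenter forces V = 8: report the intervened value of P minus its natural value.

The intervention breaks the incoming arrows to V: V := max(U, S) + 4 no longer applies, and V = 8.
P = U - 3V + 4  [with U=4, V=8]  = -16
Without intervention: S = 8 if U >= -2 else 4  [with U=4]  = 8; V = max(U, S) + 4  [with U=4, S=8]  = 12; P = U - 3V + 4  [with U=4, V=12]  = -28.
Change = -16 − (-28) = 12.

12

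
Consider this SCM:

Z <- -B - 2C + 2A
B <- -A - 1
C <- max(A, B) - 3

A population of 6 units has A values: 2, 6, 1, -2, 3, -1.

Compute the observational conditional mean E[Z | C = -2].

Observing C=-2 restricts to units where C's equation naturally yields -2: A ∈ {1, -2}. In that subpopulation Z = 8, -1, mean 3.5.

3.5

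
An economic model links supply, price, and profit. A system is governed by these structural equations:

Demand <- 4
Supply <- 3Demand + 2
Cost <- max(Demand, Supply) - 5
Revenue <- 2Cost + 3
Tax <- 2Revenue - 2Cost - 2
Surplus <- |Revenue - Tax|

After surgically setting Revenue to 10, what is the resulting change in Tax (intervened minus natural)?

Intervening sets Revenue = 10 and removes its equation (Revenue <- 2Cost + 3).
Supply = 3Demand + 2  [with Demand=4]  = 14
Cost = max(Demand, Supply) - 5  [with Demand=4, Supply=14]  = 9
Tax = 2Revenue - 2Cost - 2  [with Revenue=10, Cost=9]  = 0
Without intervention: Supply = 3Demand + 2  [with Demand=4]  = 14; Cost = max(Demand, Supply) - 5  [with Demand=4, Supply=14]  = 9; Revenue = 2Cost + 3  [with Cost=9]  = 21; Tax = 2Revenue - 2Cost - 2  [with Revenue=21, Cost=9]  = 22.
Change = 0 − 22 = -22.

-22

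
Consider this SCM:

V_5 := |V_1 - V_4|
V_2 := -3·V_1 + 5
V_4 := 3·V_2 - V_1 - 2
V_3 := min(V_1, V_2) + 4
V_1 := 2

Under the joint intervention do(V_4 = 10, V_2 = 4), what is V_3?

Setting V_4 = 10, V_2 = 4 by intervention discards those variables' equations.
V_3 = min(V_1, V_2) + 4  [with V_1=2, V_2=4]  = 6

6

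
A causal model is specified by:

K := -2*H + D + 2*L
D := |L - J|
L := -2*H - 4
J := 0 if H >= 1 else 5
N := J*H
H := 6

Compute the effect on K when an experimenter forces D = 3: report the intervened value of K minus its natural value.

The intervention breaks the incoming arrows to D: D := |L - J| no longer applies, and D = 3.
L = -2*H - 4  [with H=6]  = -16
K = -2*H + D + 2*L  [with H=6, D=3, L=-16]  = -41
Without intervention: J = 0 if H >= 1 else 5  [with H=6]  = 0; L = -2*H - 4  [with H=6]  = -16; D = |L - J|  [with L=-16, J=0]  = 16; K = -2*H + D + 2*L  [with H=6, D=16, L=-16]  = -28.
Change = -41 − (-28) = -13.

-13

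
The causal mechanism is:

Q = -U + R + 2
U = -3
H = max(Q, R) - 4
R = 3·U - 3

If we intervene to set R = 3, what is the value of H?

Under do(R=3), the mechanism R = 3·U - 3 is discarded; R is fixed at 3.
Q = -U + R + 2  [with U=-3, R=3]  = 8
H = max(Q, R) - 4  [with Q=8, R=3]  = 4

4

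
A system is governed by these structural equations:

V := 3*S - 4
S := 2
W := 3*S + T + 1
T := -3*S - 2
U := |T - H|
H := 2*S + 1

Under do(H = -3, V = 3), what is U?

The joint intervention fixes H = -3, V = 3, removing each variable's own equation.
T = -3*S - 2  [with S=2]  = -8
U = |T - H|  [with T=-8, H=-3]  = 5

5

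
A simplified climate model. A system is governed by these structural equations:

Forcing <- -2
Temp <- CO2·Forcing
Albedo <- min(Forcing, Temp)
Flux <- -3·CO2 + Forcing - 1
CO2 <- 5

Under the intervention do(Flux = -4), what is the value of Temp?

-10

do(Flux=-4) replaces the equation Flux <- -3·CO2 + Forcing - 1 with the constant Flux = -4.
Temp is not downstream of the intervention, so its value is determined by the original equations.
Temp = CO2·Forcing  [with CO2=5, Forcing=-2]  = -10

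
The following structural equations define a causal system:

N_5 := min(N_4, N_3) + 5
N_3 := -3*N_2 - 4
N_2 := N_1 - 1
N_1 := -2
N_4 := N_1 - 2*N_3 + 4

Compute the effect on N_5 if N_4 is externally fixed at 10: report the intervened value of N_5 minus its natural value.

Intervening sets N_4 = 10 and removes its equation (N_4 := N_1 - 2*N_3 + 4).
N_2 = N_1 - 1  [with N_1=-2]  = -3
N_3 = -3*N_2 - 4  [with N_2=-3]  = 5
N_5 = min(N_4, N_3) + 5  [with N_4=10, N_3=5]  = 10
Without intervention: N_2 = N_1 - 1  [with N_1=-2]  = -3; N_3 = -3*N_2 - 4  [with N_2=-3]  = 5; N_4 = N_1 - 2*N_3 + 4  [with N_1=-2, N_3=5]  = -8; N_5 = min(N_4, N_3) + 5  [with N_4=-8, N_3=5]  = -3.
Change = 10 − (-3) = 13.

13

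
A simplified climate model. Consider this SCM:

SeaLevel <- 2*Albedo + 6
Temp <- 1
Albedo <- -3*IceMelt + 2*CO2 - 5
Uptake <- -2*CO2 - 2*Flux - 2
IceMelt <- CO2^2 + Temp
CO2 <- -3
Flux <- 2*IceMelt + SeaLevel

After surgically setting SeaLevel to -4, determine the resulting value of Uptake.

-28

Under do(SeaLevel=-4), the mechanism SeaLevel <- 2*Albedo + 6 is discarded; SeaLevel is fixed at -4.
IceMelt = CO2^2 + Temp  [with CO2=-3, Temp=1]  = 10
Flux = 2*IceMelt + SeaLevel  [with IceMelt=10, SeaLevel=-4]  = 16
Uptake = -2*CO2 - 2*Flux - 2  [with CO2=-3, Flux=16]  = -28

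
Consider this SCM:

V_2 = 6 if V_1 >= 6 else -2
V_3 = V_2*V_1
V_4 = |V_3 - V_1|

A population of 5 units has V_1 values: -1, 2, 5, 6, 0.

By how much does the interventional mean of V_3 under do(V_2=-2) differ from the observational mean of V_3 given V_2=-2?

Under do(V_2=-2), V_2's equation is replaced by V_2=-2 for every unit. Per-unit V_3: 2, -4, -10, -12, 0. Mean = -4.8.
Observing V_2=-2 restricts to units where V_2's equation naturally yields -2: V_1 ∈ {-1, 2, 5, 0}. In that subpopulation V_3 = 2, -4, -10, 0, mean -3.
Difference = -4.8 − (-3) = -1.8.

-1.8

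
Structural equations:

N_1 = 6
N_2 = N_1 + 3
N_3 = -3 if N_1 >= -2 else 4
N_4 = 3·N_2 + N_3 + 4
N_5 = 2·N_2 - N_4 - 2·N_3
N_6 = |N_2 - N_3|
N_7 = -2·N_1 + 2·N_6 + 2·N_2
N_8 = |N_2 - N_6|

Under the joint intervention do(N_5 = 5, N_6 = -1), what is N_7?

Under do(N_5 = 5, N_6 = -1), each intervened variable's structural equation is replaced by its fixed value.
N_2 = N_1 + 3  [with N_1=6]  = 9
N_7 = -2·N_1 + 2·N_6 + 2·N_2  [with N_1=6, N_6=-1, N_2=9]  = 4

4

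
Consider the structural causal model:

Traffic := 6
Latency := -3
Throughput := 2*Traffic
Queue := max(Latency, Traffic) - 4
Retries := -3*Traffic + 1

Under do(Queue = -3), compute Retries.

-17

The intervention breaks the incoming arrows to Queue: Queue := max(Latency, Traffic) - 4 no longer applies, and Queue = -3.
Retries is not downstream of the intervention, so its value is determined by the original equations.
Retries = -3*Traffic + 1  [with Traffic=6]  = -17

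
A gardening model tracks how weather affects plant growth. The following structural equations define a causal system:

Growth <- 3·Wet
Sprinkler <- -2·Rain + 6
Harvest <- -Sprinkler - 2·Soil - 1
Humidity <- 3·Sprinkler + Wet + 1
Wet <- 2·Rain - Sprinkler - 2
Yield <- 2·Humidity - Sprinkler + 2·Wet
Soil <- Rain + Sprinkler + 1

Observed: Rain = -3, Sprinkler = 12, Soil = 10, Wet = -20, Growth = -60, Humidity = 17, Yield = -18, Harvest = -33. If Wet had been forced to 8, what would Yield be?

The intervention breaks the incoming arrows to Wet: Wet <- 2·Rain - Sprinkler - 2 no longer applies, and Wet = 8.
Sprinkler = -2·Rain + 6  [with Rain=-3]  = 12
Humidity = 3·Sprinkler + Wet + 1  [with Sprinkler=12, Wet=8]  = 45
Yield = 2·Humidity - Sprinkler + 2·Wet  [with Humidity=45, Sprinkler=12, Wet=8]  = 94

94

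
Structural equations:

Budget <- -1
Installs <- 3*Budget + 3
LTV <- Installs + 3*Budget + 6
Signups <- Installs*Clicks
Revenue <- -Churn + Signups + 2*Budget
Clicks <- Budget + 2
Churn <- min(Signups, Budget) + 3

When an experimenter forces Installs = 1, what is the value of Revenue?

The intervention breaks the incoming arrows to Installs: Installs <- 3*Budget + 3 no longer applies, and Installs = 1.
Clicks = Budget + 2  [with Budget=-1]  = 1
Signups = Installs*Clicks  [with Installs=1, Clicks=1]  = 1
Churn = min(Signups, Budget) + 3  [with Signups=1, Budget=-1]  = 2
Revenue = -Churn + Signups + 2*Budget  [with Churn=2, Signups=1, Budget=-1]  = -3

-3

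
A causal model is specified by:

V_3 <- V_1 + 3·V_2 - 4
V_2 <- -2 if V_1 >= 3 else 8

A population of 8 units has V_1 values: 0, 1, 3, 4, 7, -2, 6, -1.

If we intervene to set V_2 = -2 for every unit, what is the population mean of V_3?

-7.75

Under do(V_2=-2), V_2's equation is replaced by V_2=-2 for every unit. Per-unit V_3: -10, -9, -7, -6, -3, -12, -4, -11. Mean = -7.75.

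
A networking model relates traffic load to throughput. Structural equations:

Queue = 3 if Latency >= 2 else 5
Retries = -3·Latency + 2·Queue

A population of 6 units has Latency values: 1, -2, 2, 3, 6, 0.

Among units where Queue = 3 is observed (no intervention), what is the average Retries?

E[Retries|Queue=3] averages over only the 3 units with Queue=3 (Latency = 2, 3, 6): Retries = 0, -3, -12, mean -5.

-5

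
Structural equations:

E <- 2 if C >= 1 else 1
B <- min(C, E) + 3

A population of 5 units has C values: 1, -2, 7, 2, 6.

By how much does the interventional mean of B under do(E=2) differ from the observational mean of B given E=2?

do(E=2) breaks E's dependence on C. With E=2 fixed, B across the units is 4, 1, 5, 5, 5, mean 4.
Observing E=2 restricts to units where E's equation naturally yields 2: C ∈ {1, 7, 2, 6}. In that subpopulation B = 4, 5, 5, 5, mean 4.75.
Difference = 4 − 4.75 = -0.75.

-0.75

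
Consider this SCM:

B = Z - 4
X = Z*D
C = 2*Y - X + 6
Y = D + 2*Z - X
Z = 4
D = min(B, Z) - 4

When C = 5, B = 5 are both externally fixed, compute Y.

8

The joint intervention fixes C = 5, B = 5, removing each variable's own equation.
D = min(B, Z) - 4  [with B=5, Z=4]  = 0
X = Z*D  [with Z=4, D=0]  = 0
Y = D + 2*Z - X  [with D=0, Z=4, X=0]  = 8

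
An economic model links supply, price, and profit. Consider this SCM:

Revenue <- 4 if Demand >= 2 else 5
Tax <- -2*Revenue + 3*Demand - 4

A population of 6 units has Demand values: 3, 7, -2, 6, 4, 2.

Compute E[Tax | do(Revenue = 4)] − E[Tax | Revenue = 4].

-3.2

Every unit gets Revenue=4 under the intervention. Tax values become -3, 9, -18, 6, 0, -6; E[Tax|do(Revenue=4)] = -2.
E[Tax|Revenue=4] averages over only the 5 units with Revenue=4 (Demand = 3, 7, 6, 4, 2): Tax = -3, 9, 6, 0, -6, mean 1.2.
Difference = -2 − 1.2 = -3.2.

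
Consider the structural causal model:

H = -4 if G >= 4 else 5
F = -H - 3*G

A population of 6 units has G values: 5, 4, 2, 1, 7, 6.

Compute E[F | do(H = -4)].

The intervention sets H=-4 in all 6 units regardless of G. Recomputing F per unit gives -11, -8, -2, 1, -17, -14; average -8.5.

-8.5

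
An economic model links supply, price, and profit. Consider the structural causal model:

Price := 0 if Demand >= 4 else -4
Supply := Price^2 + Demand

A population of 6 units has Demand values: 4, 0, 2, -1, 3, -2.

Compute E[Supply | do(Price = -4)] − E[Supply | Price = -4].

0.6

Every unit gets Price=-4 under the intervention. Supply values become 20, 16, 18, 15, 19, 14; E[Supply|do(Price=-4)] = 17.
E[Supply|Price=-4] averages over only the 5 units with Price=-4 (Demand = 0, 2, -1, 3, -2): Supply = 16, 18, 15, 19, 14, mean 16.4.
Difference = 17 − 16.4 = 0.6.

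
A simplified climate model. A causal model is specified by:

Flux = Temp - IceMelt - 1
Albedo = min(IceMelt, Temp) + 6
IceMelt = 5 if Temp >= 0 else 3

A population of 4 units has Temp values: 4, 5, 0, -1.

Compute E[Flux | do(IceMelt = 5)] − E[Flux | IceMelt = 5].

do(IceMelt=5) breaks IceMelt's dependence on Temp. With IceMelt=5 fixed, Flux across the units is -2, -1, -6, -7, mean -4.
Observing IceMelt=5 restricts to units where IceMelt's equation naturally yields 5: Temp ∈ {4, 5, 0}. In that subpopulation Flux = -2, -1, -6, mean -3.
Difference = -4 − (-3) = -1.

-1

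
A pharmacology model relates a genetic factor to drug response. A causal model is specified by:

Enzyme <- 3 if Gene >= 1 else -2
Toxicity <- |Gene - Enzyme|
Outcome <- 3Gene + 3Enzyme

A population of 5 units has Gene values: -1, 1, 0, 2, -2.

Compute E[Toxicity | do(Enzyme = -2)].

Every unit gets Enzyme=-2 under the intervention. Toxicity values become 1, 3, 2, 4, 0; E[Toxicity|do(Enzyme=-2)] = 2.

2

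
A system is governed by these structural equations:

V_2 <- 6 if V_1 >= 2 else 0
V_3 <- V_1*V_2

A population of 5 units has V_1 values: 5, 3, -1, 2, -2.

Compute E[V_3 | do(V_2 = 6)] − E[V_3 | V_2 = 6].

The intervention sets V_2=6 in all 5 units regardless of V_1. Recomputing V_3 per unit gives 30, 18, -6, 12, -12; average 8.4.
E[V_3|V_2=6] averages over only the 3 units with V_2=6 (V_1 = 5, 3, 2): V_3 = 30, 18, 12, mean 20.
Difference = 8.4 − 20 = -11.6.

-11.6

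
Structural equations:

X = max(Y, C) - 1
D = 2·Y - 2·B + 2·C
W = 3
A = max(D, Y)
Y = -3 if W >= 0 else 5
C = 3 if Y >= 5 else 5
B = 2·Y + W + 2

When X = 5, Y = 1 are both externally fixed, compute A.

1

Setting X = 5, Y = 1 by intervention discards those variables' equations.
C = 3 if Y >= 5 else 5  [with Y=1]  = 5
B = 2·Y + W + 2  [with Y=1, W=3]  = 7
D = 2·Y - 2·B + 2·C  [with Y=1, B=7, C=5]  = -2
A = max(D, Y)  [with D=-2, Y=1]  = 1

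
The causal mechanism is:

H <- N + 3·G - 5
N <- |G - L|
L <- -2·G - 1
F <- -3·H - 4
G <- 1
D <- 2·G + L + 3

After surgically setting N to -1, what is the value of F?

The intervention breaks the incoming arrows to N: N <- |G - L| no longer applies, and N = -1.
H = N + 3·G - 5  [with N=-1, G=1]  = -3
F = -3·H - 4  [with H=-3]  = 5

5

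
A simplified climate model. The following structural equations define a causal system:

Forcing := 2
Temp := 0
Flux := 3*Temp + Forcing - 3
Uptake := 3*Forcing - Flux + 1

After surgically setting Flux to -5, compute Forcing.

2

Under do(Flux=-5), the mechanism Flux := 3*Temp + Forcing - 3 is discarded; Flux is fixed at -5.
Forcing is not downstream of the intervention, so its value is determined by the original equations.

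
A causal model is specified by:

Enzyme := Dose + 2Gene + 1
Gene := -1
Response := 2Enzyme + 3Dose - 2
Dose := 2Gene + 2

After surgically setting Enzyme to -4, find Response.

-10

The intervention breaks the incoming arrows to Enzyme: Enzyme := Dose + 2Gene + 1 no longer applies, and Enzyme = -4.
Dose = 2Gene + 2  [with Gene=-1]  = 0
Response = 2Enzyme + 3Dose - 2  [with Enzyme=-4, Dose=0]  = -10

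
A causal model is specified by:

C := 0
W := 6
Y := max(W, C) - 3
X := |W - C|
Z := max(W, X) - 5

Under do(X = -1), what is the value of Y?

3

Under do(X=-1), the mechanism X := |W - C| is discarded; X is fixed at -1.
Since Y is not a descendant of the intervened variable, it is unaffected.
Y = max(W, C) - 3  [with W=6, C=0]  = 3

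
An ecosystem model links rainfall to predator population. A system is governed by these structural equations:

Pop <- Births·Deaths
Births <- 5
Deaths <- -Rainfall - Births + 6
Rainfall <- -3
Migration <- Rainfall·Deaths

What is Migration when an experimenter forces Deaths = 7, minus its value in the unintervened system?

-9

The intervention breaks the incoming arrows to Deaths: Deaths <- -Rainfall - Births + 6 no longer applies, and Deaths = 7.
Migration = Rainfall·Deaths  [with Rainfall=-3, Deaths=7]  = -21
Without intervention: Deaths = -Rainfall - Births + 6  [with Rainfall=-3, Births=5]  = 4; Migration = Rainfall·Deaths  [with Rainfall=-3, Deaths=4]  = -12.
Change = -21 − (-12) = -9.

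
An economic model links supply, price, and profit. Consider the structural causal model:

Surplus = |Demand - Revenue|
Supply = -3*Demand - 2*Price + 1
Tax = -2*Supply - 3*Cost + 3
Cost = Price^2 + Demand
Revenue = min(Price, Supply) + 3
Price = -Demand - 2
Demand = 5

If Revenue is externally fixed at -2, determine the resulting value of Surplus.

7

Under do(Revenue=-2), the mechanism Revenue = min(Price, Supply) + 3 is discarded; Revenue is fixed at -2.
Surplus = |Demand - Revenue|  [with Demand=5, Revenue=-2]  = 7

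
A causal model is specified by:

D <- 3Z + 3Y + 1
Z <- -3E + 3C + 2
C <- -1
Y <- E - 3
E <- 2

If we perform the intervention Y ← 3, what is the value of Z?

The intervention breaks the incoming arrows to Y: Y <- E - 3 no longer applies, and Y = 3.
Z is not downstream of the intervention, so its value is determined by the original equations.
Z = -3E + 3C + 2  [with E=2, C=-1]  = -7

-7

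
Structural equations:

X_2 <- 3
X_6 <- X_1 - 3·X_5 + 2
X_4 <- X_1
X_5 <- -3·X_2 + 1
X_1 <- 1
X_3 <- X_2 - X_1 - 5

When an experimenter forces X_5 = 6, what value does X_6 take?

-15

The intervention breaks the incoming arrows to X_5: X_5 <- -3·X_2 + 1 no longer applies, and X_5 = 6.
X_6 = X_1 - 3·X_5 + 2  [with X_1=1, X_5=6]  = -15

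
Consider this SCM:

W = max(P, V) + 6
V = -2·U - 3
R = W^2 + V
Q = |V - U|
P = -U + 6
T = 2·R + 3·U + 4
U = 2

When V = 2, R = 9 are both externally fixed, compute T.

28

Setting V = 2, R = 9 by intervention discards those variables' equations.
T = 2·R + 3·U + 4  [with R=9, U=2]  = 28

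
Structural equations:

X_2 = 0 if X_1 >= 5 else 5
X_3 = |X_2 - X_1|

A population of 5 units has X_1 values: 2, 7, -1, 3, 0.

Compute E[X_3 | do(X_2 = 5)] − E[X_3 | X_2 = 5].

The intervention sets X_2=5 in all 5 units regardless of X_1. Recomputing X_3 per unit gives 3, 2, 6, 2, 5; average 3.6.
Conditioning on X_2=5 selects the 4 unit(s) with X_1 ∈ {2, -1, 3, 0}. Their X_3 values: 3, 6, 2, 5. Mean = 4.
Difference = 3.6 − 4 = -0.4.

-0.4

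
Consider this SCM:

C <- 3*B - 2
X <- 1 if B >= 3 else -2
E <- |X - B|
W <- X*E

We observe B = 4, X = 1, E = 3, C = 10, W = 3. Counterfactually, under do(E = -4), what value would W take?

-4

do(E=-4) replaces the equation E <- |X - B| with the constant E = -4.
X = 1 if B >= 3 else -2  [with B=4]  = 1
W = X*E  [with X=1, E=-4]  = -4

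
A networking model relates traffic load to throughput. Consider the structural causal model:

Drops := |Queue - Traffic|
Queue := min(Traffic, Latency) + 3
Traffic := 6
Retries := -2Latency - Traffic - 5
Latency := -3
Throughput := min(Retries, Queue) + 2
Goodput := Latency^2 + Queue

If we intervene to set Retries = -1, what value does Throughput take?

1

The intervention breaks the incoming arrows to Retries: Retries := -2Latency - Traffic - 5 no longer applies, and Retries = -1.
Queue = min(Traffic, Latency) + 3  [with Traffic=6, Latency=-3]  = 0
Throughput = min(Retries, Queue) + 2  [with Retries=-1, Queue=0]  = 1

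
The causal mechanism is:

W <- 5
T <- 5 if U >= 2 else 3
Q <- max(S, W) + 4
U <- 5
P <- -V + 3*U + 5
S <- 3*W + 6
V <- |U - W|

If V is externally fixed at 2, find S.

do(V=2) replaces the equation V <- |U - W| with the constant V = 2.
S is not downstream of the intervention, so its value is determined by the original equations.
S = 3*W + 6  [with W=5]  = 21

21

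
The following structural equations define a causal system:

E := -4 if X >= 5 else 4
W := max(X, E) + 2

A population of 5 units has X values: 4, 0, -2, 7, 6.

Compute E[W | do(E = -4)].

5

The intervention sets E=-4 in all 5 units regardless of X. Recomputing W per unit gives 6, 2, 0, 9, 8; average 5.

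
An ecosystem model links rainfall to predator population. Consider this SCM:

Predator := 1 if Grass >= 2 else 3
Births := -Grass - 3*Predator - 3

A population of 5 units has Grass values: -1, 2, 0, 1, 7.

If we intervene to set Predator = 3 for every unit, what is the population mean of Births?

The intervention sets Predator=3 in all 5 units regardless of Grass. Recomputing Births per unit gives -11, -14, -12, -13, -19; average -13.8.

-13.8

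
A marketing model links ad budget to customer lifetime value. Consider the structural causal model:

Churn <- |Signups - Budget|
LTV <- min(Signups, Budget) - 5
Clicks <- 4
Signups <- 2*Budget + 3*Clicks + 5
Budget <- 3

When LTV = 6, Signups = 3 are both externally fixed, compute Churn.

Under do(LTV = 6, Signups = 3), each intervened variable's structural equation is replaced by its fixed value.
Churn = |Signups - Budget|  [with Signups=3, Budget=3]  = 0

0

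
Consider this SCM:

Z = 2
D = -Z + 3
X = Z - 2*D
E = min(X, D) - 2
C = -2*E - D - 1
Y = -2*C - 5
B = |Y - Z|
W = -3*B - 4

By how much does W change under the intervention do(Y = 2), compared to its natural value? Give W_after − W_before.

Intervening sets Y = 2 and removes its equation (Y = -2*C - 5).
B = |Y - Z|  [with Y=2, Z=2]  = 0
W = -3*B - 4  [with B=0]  = -4
Without intervention: D = -Z + 3  [with Z=2]  = 1; X = Z - 2*D  [with Z=2, D=1]  = 0; E = min(X, D) - 2  [with X=0, D=1]  = -2; C = -2*E - D - 1  [with E=-2, D=1]  = 2; Y = -2*C - 5  [with C=2]  = -9; B = |Y - Z|  [with Y=-9, Z=2]  = 11; W = -3*B - 4  [with B=11]  = -37.
Change = -4 − (-37) = 33.

33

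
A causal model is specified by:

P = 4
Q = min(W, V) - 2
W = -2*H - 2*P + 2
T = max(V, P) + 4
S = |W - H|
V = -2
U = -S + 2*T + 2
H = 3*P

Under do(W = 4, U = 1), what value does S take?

Setting W = 4, U = 1 by intervention discards those variables' equations.
H = 3*P  [with P=4]  = 12
S = |W - H|  [with W=4, H=12]  = 8

8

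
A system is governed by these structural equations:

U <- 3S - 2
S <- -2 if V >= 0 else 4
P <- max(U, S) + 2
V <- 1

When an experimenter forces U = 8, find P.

The intervention breaks the incoming arrows to U: U <- 3S - 2 no longer applies, and U = 8.
S = -2 if V >= 0 else 4  [with V=1]  = -2
P = max(U, S) + 2  [with U=8, S=-2]  = 10

10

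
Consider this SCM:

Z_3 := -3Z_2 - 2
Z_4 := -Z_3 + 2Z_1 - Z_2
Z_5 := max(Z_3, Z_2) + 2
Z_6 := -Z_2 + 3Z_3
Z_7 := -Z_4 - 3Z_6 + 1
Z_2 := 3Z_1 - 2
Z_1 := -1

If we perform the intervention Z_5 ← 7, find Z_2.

Under do(Z_5=7), the mechanism Z_5 := max(Z_3, Z_2) + 2 is discarded; Z_5 is fixed at 7.
No directed path runs from Z_5 to Z_2, so Z_2 keeps its natural value.
Z_2 = 3Z_1 - 2  [with Z_1=-1]  = -5

-5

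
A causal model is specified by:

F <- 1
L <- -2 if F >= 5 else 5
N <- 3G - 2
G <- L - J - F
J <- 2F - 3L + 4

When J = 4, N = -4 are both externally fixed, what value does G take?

0

The joint intervention fixes J = 4, N = -4, removing each variable's own equation.
L = -2 if F >= 5 else 5  [with F=1]  = 5
G = L - J - F  [with L=5, J=4, F=1]  = 0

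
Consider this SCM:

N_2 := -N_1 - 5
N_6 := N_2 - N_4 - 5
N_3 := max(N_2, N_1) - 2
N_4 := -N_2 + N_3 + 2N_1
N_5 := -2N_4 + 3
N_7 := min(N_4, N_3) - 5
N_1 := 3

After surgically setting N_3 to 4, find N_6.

-31

The intervention breaks the incoming arrows to N_3: N_3 := max(N_2, N_1) - 2 no longer applies, and N_3 = 4.
N_2 = -N_1 - 5  [with N_1=3]  = -8
N_4 = -N_2 + N_3 + 2N_1  [with N_2=-8, N_3=4, N_1=3]  = 18
N_6 = N_2 - N_4 - 5  [with N_2=-8, N_4=18]  = -31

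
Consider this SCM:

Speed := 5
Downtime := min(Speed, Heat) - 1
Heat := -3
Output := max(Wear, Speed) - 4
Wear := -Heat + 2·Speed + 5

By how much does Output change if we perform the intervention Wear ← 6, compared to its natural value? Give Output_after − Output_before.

-12

The intervention breaks the incoming arrows to Wear: Wear := -Heat + 2·Speed + 5 no longer applies, and Wear = 6.
Output = max(Wear, Speed) - 4  [with Wear=6, Speed=5]  = 2
Without intervention: Wear = -Heat + 2·Speed + 5  [with Heat=-3, Speed=5]  = 18; Output = max(Wear, Speed) - 4  [with Wear=18, Speed=5]  = 14.
Change = 2 − 14 = -12.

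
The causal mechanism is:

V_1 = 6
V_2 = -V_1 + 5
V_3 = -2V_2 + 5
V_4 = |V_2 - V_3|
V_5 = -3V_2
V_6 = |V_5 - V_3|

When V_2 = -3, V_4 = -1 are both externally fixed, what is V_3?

11

The joint intervention fixes V_2 = -3, V_4 = -1, removing each variable's own equation.
V_3 = -2V_2 + 5  [with V_2=-3]  = 11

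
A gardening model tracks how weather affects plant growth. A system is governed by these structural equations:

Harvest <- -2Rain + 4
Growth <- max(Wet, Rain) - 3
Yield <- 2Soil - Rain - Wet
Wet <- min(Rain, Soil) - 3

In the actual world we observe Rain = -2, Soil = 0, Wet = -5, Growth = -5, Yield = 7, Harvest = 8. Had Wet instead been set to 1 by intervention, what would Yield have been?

1

do(Wet=1) replaces the equation Wet <- min(Rain, Soil) - 3 with the constant Wet = 1.
Yield = 2Soil - Rain - Wet  [with Soil=0, Rain=-2, Wet=1]  = 1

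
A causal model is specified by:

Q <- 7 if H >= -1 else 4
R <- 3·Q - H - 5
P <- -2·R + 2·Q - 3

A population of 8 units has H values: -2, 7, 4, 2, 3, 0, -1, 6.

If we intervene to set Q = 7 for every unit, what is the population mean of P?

-16.25

do(Q=7) breaks Q's dependence on H. With Q=7 fixed, P across the units is -25, -7, -13, -17, -15, -21, -23, -9, mean -16.25.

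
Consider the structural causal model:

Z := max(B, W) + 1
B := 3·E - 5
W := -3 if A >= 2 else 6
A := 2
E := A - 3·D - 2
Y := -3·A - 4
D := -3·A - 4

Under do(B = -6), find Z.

Under do(B=-6), the mechanism B := 3·E - 5 is discarded; B is fixed at -6.
W = -3 if A >= 2 else 6  [with A=2]  = -3
Z = max(B, W) + 1  [with B=-6, W=-3]  = -2

-2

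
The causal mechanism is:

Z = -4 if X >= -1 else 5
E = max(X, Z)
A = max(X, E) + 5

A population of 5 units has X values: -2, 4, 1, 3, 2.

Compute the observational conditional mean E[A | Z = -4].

7.5

Observing Z=-4 restricts to units where Z's equation naturally yields -4: X ∈ {4, 1, 3, 2}. In that subpopulation A = 9, 6, 8, 7, mean 7.5.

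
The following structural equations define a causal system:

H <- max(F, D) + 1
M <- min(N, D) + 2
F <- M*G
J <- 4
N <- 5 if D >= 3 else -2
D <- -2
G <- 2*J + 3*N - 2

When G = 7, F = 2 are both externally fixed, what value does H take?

Under do(G = 7, F = 2), each intervened variable's structural equation is replaced by its fixed value.
H = max(F, D) + 1  [with F=2, D=-2]  = 3

3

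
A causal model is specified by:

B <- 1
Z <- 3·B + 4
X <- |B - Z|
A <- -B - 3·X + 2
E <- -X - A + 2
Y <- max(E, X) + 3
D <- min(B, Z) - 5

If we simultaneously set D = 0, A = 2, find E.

Under do(D = 0, A = 2), each intervened variable's structural equation is replaced by its fixed value.
Z = 3·B + 4  [with B=1]  = 7
X = |B - Z|  [with B=1, Z=7]  = 6
E = -X - A + 2  [with X=6, A=2]  = -6

-6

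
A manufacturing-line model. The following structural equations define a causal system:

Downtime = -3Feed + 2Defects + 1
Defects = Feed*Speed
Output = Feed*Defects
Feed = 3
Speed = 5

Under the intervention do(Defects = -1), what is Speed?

Under do(Defects=-1), the mechanism Defects = Feed*Speed is discarded; Defects is fixed at -1.
Speed is not downstream of the intervention, so its value is determined by the original equations.

5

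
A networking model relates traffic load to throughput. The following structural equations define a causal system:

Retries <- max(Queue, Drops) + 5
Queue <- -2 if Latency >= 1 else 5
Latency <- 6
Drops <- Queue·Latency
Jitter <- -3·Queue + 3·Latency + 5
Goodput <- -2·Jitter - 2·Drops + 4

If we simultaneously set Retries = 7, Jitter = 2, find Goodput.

The joint intervention fixes Retries = 7, Jitter = 2, removing each variable's own equation.
Queue = -2 if Latency >= 1 else 5  [with Latency=6]  = -2
Drops = Queue·Latency  [with Queue=-2, Latency=6]  = -12
Goodput = -2·Jitter - 2·Drops + 4  [with Jitter=2, Drops=-12]  = 24

24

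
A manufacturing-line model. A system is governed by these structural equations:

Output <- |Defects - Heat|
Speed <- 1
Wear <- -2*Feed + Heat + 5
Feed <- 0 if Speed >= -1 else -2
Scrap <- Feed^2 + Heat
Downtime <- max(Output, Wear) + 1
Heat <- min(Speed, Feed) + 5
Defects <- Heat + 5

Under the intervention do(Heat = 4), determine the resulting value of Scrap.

The intervention breaks the incoming arrows to Heat: Heat <- min(Speed, Feed) + 5 no longer applies, and Heat = 4.
Feed = 0 if Speed >= -1 else -2  [with Speed=1]  = 0
Scrap = Feed^2 + Heat  [with Feed=0, Heat=4]  = 4

4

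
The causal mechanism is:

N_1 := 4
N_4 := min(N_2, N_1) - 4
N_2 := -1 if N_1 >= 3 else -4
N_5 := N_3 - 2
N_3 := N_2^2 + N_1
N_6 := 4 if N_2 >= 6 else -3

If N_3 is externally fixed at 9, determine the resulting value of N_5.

7

do(N_3=9) replaces the equation N_3 := N_2^2 + N_1 with the constant N_3 = 9.
N_5 = N_3 - 2  [with N_3=9]  = 7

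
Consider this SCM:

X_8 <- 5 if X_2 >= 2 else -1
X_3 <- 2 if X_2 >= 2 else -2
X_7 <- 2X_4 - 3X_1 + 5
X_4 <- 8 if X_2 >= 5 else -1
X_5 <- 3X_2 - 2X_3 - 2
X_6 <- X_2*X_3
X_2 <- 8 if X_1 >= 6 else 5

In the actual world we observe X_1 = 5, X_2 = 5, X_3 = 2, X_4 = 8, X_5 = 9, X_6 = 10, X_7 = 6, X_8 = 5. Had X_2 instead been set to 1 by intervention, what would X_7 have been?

-12

Under do(X_2=1), the mechanism X_2 <- 8 if X_1 >= 6 else 5 is discarded; X_2 is fixed at 1.
X_4 = 8 if X_2 >= 5 else -1  [with X_2=1]  = -1
X_7 = 2X_4 - 3X_1 + 5  [with X_4=-1, X_1=5]  = -12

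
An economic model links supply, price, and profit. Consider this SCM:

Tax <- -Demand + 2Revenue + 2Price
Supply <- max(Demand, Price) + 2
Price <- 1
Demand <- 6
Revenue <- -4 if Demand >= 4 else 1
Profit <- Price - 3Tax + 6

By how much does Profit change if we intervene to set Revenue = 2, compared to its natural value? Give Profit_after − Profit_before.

-36

Under do(Revenue=2), the mechanism Revenue <- -4 if Demand >= 4 else 1 is discarded; Revenue is fixed at 2.
Tax = -Demand + 2Revenue + 2Price  [with Demand=6, Revenue=2, Price=1]  = 0
Profit = Price - 3Tax + 6  [with Price=1, Tax=0]  = 7
Without intervention: Revenue = -4 if Demand >= 4 else 1  [with Demand=6]  = -4; Tax = -Demand + 2Revenue + 2Price  [with Demand=6, Revenue=-4, Price=1]  = -12; Profit = Price - 3Tax + 6  [with Price=1, Tax=-12]  = 43.
Change = 7 − 43 = -36.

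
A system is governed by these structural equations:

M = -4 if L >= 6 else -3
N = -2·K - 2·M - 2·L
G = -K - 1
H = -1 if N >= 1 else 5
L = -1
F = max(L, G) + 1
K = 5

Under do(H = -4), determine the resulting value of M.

do(H=-4) replaces the equation H = -1 if N >= 1 else 5 with the constant H = -4.
M is not downstream of the intervention, so its value is determined by the original equations.
M = -4 if L >= 6 else -3  [with L=-1]  = -3

-3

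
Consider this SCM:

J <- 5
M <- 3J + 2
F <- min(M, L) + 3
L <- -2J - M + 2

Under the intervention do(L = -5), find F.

-2

The intervention breaks the incoming arrows to L: L <- -2J - M + 2 no longer applies, and L = -5.
M = 3J + 2  [with J=5]  = 17
F = min(M, L) + 3  [with M=17, L=-5]  = -2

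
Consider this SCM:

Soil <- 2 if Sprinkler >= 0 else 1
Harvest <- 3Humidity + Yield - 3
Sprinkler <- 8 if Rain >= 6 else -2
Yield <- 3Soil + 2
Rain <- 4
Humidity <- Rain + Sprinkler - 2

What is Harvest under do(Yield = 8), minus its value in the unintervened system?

3

The intervention breaks the incoming arrows to Yield: Yield <- 3Soil + 2 no longer applies, and Yield = 8.
Sprinkler = 8 if Rain >= 6 else -2  [with Rain=4]  = -2
Humidity = Rain + Sprinkler - 2  [with Rain=4, Sprinkler=-2]  = 0
Harvest = 3Humidity + Yield - 3  [with Humidity=0, Yield=8]  = 5
Without intervention: Sprinkler = 8 if Rain >= 6 else -2  [with Rain=4]  = -2; Soil = 2 if Sprinkler >= 0 else 1  [with Sprinkler=-2]  = 1; Humidity = Rain + Sprinkler - 2  [with Rain=4, Sprinkler=-2]  = 0; Yield = 3Soil + 2  [with Soil=1]  = 5; Harvest = 3Humidity + Yield - 3  [with Humidity=0, Yield=5]  = 2.
Change = 5 − 2 = 3.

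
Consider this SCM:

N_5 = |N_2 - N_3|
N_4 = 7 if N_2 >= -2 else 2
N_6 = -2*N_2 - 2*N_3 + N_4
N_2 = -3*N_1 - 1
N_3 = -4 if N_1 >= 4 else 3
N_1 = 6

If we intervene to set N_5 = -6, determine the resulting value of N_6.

48

The intervention breaks the incoming arrows to N_5: N_5 = |N_2 - N_3| no longer applies, and N_5 = -6.
Since N_6 is not a descendant of the intervened variable, it is unaffected.
N_2 = -3*N_1 - 1  [with N_1=6]  = -19
N_3 = -4 if N_1 >= 4 else 3  [with N_1=6]  = -4
N_4 = 7 if N_2 >= -2 else 2  [with N_2=-19]  = 2
N_6 = -2*N_2 - 2*N_3 + N_4  [with N_2=-19, N_3=-4, N_4=2]  = 48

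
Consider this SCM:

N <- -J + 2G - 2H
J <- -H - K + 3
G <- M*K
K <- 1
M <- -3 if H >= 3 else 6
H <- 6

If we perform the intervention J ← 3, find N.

Under do(J=3), the mechanism J <- -H - K + 3 is discarded; J is fixed at 3.
M = -3 if H >= 3 else 6  [with H=6]  = -3
G = M*K  [with M=-3, K=1]  = -3
N = -J + 2G - 2H  [with J=3, G=-3, H=6]  = -21

-21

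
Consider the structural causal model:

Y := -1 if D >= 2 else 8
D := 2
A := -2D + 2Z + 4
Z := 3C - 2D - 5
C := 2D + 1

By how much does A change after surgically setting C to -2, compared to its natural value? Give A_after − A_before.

do(C=-2) replaces the equation C := 2D + 1 with the constant C = -2.
Z = 3C - 2D - 5  [with C=-2, D=2]  = -15
A = -2D + 2Z + 4  [with D=2, Z=-15]  = -30
Without intervention: C = 2D + 1  [with D=2]  = 5; Z = 3C - 2D - 5  [with C=5, D=2]  = 6; A = -2D + 2Z + 4  [with D=2, Z=6]  = 12.
Change = -30 − 12 = -42.

-42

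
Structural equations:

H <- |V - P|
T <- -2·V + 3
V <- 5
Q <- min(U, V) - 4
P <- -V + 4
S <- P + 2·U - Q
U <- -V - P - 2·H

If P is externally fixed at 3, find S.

Under do(P=3), the mechanism P <- -V + 4 is discarded; P is fixed at 3.
H = |V - P|  [with V=5, P=3]  = 2
U = -V - P - 2·H  [with V=5, P=3, H=2]  = -12
Q = min(U, V) - 4  [with U=-12, V=5]  = -16
S = P + 2·U - Q  [with P=3, U=-12, Q=-16]  = -5

-5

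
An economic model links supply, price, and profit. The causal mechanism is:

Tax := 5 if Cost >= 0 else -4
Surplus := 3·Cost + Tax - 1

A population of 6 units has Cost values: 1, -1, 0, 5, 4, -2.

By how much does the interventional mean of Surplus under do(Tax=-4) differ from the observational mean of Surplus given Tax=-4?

The intervention sets Tax=-4 in all 6 units regardless of Cost. Recomputing Surplus per unit gives -2, -8, -5, 10, 7, -11; average -1.5.
Conditioning on Tax=-4 selects the 2 unit(s) with Cost ∈ {-1, -2}. Their Surplus values: -8, -11. Mean = -9.5.
Difference = -1.5 − (-9.5) = 8.

8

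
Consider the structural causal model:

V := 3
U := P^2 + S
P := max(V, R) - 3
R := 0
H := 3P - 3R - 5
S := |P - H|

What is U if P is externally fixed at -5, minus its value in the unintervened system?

The intervention breaks the incoming arrows to P: P := max(V, R) - 3 no longer applies, and P = -5.
H = 3P - 3R - 5  [with P=-5, R=0]  = -20
S = |P - H|  [with P=-5, H=-20]  = 15
U = P^2 + S  [with P=-5, S=15]  = 40
Without intervention: P = max(V, R) - 3  [with V=3, R=0]  = 0; H = 3P - 3R - 5  [with P=0, R=0]  = -5; S = |P - H|  [with P=0, H=-5]  = 5; U = P^2 + S  [with P=0, S=5]  = 5.
Change = 40 − 5 = 35.

35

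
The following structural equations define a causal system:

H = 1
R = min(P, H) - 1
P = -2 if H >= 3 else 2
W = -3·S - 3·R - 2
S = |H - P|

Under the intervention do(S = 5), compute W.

-17

Intervening sets S = 5 and removes its equation (S = |H - P|).
P = -2 if H >= 3 else 2  [with H=1]  = 2
R = min(P, H) - 1  [with P=2, H=1]  = 0
W = -3·S - 3·R - 2  [with S=5, R=0]  = -17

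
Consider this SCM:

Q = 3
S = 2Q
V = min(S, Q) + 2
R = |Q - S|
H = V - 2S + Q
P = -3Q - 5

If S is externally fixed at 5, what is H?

do(S=5) replaces the equation S = 2Q with the constant S = 5.
V = min(S, Q) + 2  [with S=5, Q=3]  = 5
H = V - 2S + Q  [with V=5, S=5, Q=3]  = -2

-2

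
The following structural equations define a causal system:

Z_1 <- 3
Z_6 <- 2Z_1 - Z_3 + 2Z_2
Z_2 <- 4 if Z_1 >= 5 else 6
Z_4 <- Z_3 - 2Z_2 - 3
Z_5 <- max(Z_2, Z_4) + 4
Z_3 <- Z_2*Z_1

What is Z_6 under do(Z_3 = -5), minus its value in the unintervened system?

The intervention breaks the incoming arrows to Z_3: Z_3 <- Z_2*Z_1 no longer applies, and Z_3 = -5.
Z_2 = 4 if Z_1 >= 5 else 6  [with Z_1=3]  = 6
Z_6 = 2Z_1 - Z_3 + 2Z_2  [with Z_1=3, Z_3=-5, Z_2=6]  = 23
Without intervention: Z_2 = 4 if Z_1 >= 5 else 6  [with Z_1=3]  = 6; Z_3 = Z_2*Z_1  [with Z_2=6, Z_1=3]  = 18; Z_6 = 2Z_1 - Z_3 + 2Z_2  [with Z_1=3, Z_3=18, Z_2=6]  = 0.
Change = 23 − 0 = 23.

23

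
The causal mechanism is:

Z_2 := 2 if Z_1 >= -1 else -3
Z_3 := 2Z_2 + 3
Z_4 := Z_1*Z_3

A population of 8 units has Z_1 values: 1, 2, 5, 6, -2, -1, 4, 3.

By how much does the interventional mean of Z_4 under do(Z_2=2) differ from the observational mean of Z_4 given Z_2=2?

do(Z_2=2) breaks Z_2's dependence on Z_1. With Z_2=2 fixed, Z_4 across the units is 7, 14, 35, 42, -14, -7, 28, 21, mean 15.75.
Conditioning on Z_2=2 selects the 7 unit(s) with Z_1 ∈ {1, 2, 5, 6, -1, 4, 3}. Their Z_4 values: 7, 14, 35, 42, -7, 28, 21. Mean = 20.
Difference = 15.75 − 20 = -4.25.

-4.25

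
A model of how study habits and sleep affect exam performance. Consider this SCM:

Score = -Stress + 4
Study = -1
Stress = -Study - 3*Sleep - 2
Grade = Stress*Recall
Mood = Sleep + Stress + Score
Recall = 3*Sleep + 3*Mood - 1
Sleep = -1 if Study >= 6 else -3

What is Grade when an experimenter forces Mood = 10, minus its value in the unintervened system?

216

Under do(Mood=10), the mechanism Mood = Sleep + Stress + Score is discarded; Mood is fixed at 10.
Sleep = -1 if Study >= 6 else -3  [with Study=-1]  = -3
Stress = -Study - 3*Sleep - 2  [with Study=-1, Sleep=-3]  = 8
Recall = 3*Sleep + 3*Mood - 1  [with Sleep=-3, Mood=10]  = 20
Grade = Stress*Recall  [with Stress=8, Recall=20]  = 160
Without intervention: Sleep = -1 if Study >= 6 else -3  [with Study=-1]  = -3; Stress = -Study - 3*Sleep - 2  [with Study=-1, Sleep=-3]  = 8; Score = -Stress + 4  [with Stress=8]  = -4; Mood = Sleep + Stress + Score  [with Sleep=-3, Stress=8, Score=-4]  = 1; Recall = 3*Sleep + 3*Mood - 1  [with Sleep=-3, Mood=1]  = -7; Grade = Stress*Recall  [with Stress=8, Recall=-7]  = -56.
Change = 160 − (-56) = 216.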